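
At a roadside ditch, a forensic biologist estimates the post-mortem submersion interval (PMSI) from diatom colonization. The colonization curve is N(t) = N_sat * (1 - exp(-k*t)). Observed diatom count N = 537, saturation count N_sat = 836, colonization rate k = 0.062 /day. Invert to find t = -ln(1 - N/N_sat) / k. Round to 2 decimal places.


PMSI from diatom colonization curve:
N / N_sat = 537 / 836 = 0.642344
1 - N/N_sat = 0.357656
ln(1 - N/N_sat) = -1.028184
t = -ln(1 - N/N_sat) / k = -(-1.028184) / 0.062 = 16.58 days

16.58


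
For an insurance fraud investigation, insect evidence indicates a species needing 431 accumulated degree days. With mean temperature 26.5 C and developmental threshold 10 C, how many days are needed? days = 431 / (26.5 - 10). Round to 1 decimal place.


Insect development time:
Effective temperature = avg_temp - T_base = 26.5 - 10 = 16.5 C
Days = ADD / effective_temp = 431 / 16.5 = 26.1 days

26.1


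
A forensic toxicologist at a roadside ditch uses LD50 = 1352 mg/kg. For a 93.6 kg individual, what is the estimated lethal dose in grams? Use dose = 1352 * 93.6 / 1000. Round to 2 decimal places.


Lethal dose calculation:
Lethal dose = LD50 * body_weight / 1000
= 1352 * 93.6 / 1000
= 126547.2 / 1000
= 126.55 g

126.55


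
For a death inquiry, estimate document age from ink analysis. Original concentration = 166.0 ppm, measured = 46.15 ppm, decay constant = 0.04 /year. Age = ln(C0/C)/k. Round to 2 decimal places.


Document age estimation:
C0/C = 166.0 / 46.15 = 3.596966
ln(C0/C) = 1.280091
t = 1.280091 / 0.04 = 32.00 years

32.00


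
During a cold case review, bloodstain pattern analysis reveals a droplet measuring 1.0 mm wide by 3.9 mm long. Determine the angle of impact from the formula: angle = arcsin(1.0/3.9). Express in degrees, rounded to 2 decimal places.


Blood spatter impact angle calculation:
width / length = 1.0 / 3.9 = 0.25641
angle = arcsin(0.25641)
angle = 14.86 degrees

14.86


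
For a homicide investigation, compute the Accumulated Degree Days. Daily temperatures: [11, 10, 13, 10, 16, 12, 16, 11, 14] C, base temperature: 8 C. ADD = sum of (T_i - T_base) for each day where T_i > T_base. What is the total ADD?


Computing ADD day by day:
Day 1: max(0, 11 - 8) = 3
Day 2: max(0, 10 - 8) = 2
Day 3: max(0, 13 - 8) = 5
Day 4: max(0, 10 - 8) = 2
Day 5: max(0, 16 - 8) = 8
Day 6: max(0, 12 - 8) = 4
Day 7: max(0, 16 - 8) = 8
Day 8: max(0, 11 - 8) = 3
Day 9: max(0, 14 - 8) = 6
Total ADD = 41

41


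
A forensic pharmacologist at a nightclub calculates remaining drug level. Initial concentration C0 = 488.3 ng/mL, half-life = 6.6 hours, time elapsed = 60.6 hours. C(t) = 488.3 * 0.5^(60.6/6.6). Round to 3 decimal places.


Drug concentration decay:
Number of half-lives = t / t_half = 60.6 / 6.6 = 9.181818
Decay factor = 0.5^9.181818 = 0.00172186
C(t) = 488.3 * 0.00172186 = 0.841 ng/mL

0.841


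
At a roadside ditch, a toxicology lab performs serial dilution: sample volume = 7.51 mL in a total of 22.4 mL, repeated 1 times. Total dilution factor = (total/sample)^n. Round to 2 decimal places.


Dilution factor calculation:
Single dilution = V_total / V_sample = 22.4 / 7.51 ≈ 2.98269
Number of dilutions = 1
Total DF = (22.4 / 7.51)^1 (full precision, rounded at the end) = 2.98

2.98


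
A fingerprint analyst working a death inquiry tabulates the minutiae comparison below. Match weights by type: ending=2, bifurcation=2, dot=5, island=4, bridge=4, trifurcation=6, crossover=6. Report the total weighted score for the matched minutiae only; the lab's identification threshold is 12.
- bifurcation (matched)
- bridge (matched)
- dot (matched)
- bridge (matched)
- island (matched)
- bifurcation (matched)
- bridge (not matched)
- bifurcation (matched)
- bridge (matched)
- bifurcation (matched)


Weighted minutiae match score:
  bifurcation: matched, +2 (running total 2)
  bridge: matched, +4 (running total 6)
  dot: matched, +5 (running total 11)
  bridge: matched, +4 (running total 15)
  island: matched, +4 (running total 19)
  bifurcation: matched, +2 (running total 21)
  bridge: not matched, +0
  bifurcation: matched, +2 (running total 23)
  bridge: matched, +4 (running total 27)
  bifurcation: matched, +2 (running total 29)
Total score = 29
Threshold = 12; verdict = identification

29


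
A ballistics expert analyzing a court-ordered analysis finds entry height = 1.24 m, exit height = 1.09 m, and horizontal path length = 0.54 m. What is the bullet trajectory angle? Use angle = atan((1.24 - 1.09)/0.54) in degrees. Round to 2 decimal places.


Bullet trajectory angle:
Height difference = 1.24 - 1.09 = 0.15 m
angle = atan(0.15 / 0.54)
angle = atan(0.277778)
angle = 15.52 degrees

15.52


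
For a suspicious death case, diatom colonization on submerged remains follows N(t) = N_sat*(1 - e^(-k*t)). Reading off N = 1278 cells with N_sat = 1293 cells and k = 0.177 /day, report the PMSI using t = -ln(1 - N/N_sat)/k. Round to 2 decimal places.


PMSI from diatom colonization curve:
N / N_sat = 1278 / 1293 = 0.988399
1 - N/N_sat = 0.011601
ln(1 - N/N_sat) = -4.456664
t = -ln(1 - N/N_sat) / k = -(-4.456664) / 0.177 = 25.18 days

25.18


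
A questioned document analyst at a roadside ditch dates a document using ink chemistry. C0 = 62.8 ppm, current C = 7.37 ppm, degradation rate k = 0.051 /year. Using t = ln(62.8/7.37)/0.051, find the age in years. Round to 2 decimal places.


Document age estimation:
C0/C = 62.8 / 7.37 = 8.521031
ln(C0/C) = 2.142537
t = 2.142537 / 0.051 = 42.01 years

42.01


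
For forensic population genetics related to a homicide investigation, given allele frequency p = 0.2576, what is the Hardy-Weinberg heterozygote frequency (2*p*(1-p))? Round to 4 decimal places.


Hardy-Weinberg heterozygote frequency:
q = 1 - p = 1 - 0.2576 = 0.7424
2pq = 2 * 0.2576 * 0.7424 = 0.3825

0.3825


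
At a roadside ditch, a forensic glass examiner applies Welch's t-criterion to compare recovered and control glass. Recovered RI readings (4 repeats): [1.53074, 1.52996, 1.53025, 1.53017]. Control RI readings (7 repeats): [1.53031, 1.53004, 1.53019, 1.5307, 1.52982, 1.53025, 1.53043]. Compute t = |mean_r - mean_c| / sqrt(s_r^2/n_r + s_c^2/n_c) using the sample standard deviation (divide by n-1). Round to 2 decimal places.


Welch's t-criterion for glass RI comparison:
Recovered mean = sum / n_r = 6.12112 / 4 = 1.53028
Control mean = sum / n_c = 10.71174 / 7 = 1.5302486
Recovered sample variance s_r^2 = 1.09e-07
Control sample variance s_c^2 = 7.85143e-08
Welch SE (unpooled) = sqrt(s_r^2/n_r + s_c^2/n_c) = sqrt(2.725e-08 + 1.12163e-08) = sqrt(3.84663e-08) = 0.000196128
|mean_r - mean_c| = 3.14286e-05
t = 3.14286e-05 / 0.000196128 = 0.16

0.16


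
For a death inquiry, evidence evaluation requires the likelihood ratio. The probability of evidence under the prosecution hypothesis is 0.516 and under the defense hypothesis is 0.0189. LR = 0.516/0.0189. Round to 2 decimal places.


Likelihood ratio calculation:
LR = P(E|Hp) / P(E|Hd)
LR = 0.516 / 0.0189
LR = 27.30

27.30


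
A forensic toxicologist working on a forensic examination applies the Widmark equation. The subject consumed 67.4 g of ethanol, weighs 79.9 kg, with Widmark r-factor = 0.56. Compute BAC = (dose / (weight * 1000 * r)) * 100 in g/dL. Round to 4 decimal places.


Applying the Widmark formula:
BAC = (dose_g / (body_wt * 1000 * r)) * 100
Denominator = 79.9 * 1000 * 0.56 = 44744
BAC = (67.4 / 44744) * 100
BAC = 0.1506 g/dL

0.1506


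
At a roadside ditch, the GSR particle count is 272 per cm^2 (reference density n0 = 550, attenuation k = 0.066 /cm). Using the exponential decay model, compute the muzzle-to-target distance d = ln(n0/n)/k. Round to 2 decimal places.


GSR distance calculation:
n0/n = 550 / 272 = 2.022059
ln(n0/n) = 0.704116
d = 0.704116 / 0.066 = 10.67 cm

10.67


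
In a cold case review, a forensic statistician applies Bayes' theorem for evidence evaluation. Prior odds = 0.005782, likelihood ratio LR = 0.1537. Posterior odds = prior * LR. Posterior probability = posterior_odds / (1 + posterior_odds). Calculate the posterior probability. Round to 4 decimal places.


Bayesian evidence evaluation:
Posterior odds = prior_odds * LR = 0.005782 * 0.1537 = 0.0008886934
Posterior probability = posterior_odds / (1 + posterior_odds)
= 0.0008886934 / (1 + 0.0008886934)
= 0.0008886934 / 1.0008886934
= 0.0009

0.0009


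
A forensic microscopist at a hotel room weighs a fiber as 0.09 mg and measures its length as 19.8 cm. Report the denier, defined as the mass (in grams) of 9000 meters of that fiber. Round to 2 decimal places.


Denier calculation:
Mass in grams = 0.09 mg / 1000 = 0.00009 g
Length in meters = 19.8 cm / 100 = 0.198 m
Linear density = mass / length = 0.00009 / 0.198 = 0.00045455 g/m
Denier = (g/m) * 9000 = 0.00045455 * 9000 = 4.09

4.09


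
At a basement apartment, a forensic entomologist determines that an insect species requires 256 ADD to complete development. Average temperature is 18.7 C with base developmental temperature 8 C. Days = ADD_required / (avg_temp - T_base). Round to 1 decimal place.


Insect development time:
Effective temperature = avg_temp - T_base = 18.7 - 8 = 10.7 C
Days = ADD / effective_temp = 256 / 10.7 = 23.9 days

23.9


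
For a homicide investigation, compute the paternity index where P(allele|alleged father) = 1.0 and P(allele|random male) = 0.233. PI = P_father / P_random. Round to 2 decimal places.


Paternity Index calculation:
PI = P(allele|father) / P(allele|random)
PI = 1.0 / 0.233
PI = 4.29

4.29


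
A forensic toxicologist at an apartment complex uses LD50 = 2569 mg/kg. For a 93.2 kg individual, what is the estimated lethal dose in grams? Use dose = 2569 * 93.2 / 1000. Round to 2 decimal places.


Lethal dose calculation:
Lethal dose = LD50 * body_weight / 1000
= 2569 * 93.2 / 1000
= 239430.8 / 1000
= 239.43 g

239.43


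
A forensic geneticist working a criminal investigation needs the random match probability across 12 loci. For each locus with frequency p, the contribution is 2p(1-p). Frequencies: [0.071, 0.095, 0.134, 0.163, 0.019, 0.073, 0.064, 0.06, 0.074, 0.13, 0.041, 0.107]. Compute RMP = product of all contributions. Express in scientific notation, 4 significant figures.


Computing RMP for 12 loci:
Locus 1: 2 * 0.071 * 0.929 = 0.131918
Locus 2: 2 * 0.095 * 0.905 = 0.17195
Locus 3: 2 * 0.134 * 0.866 = 0.232088
Locus 4: 2 * 0.163 * 0.837 = 0.272862
Locus 5: 2 * 0.019 * 0.981 = 0.037278
Locus 6: 2 * 0.073 * 0.927 = 0.135342
Locus 7: 2 * 0.064 * 0.936 = 0.119808
Locus 8: 2 * 0.06 * 0.94 = 0.1128
Locus 9: 2 * 0.074 * 0.926 = 0.137048
Locus 10: 2 * 0.13 * 0.87 = 0.2262
Locus 11: 2 * 0.041 * 0.959 = 0.078638
Locus 12: 2 * 0.107 * 0.893 = 0.191102
RMP = 4.563e-11

4.563e-11


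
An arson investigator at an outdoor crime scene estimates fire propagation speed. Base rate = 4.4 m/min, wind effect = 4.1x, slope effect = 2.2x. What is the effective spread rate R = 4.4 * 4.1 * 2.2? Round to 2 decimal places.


Fire spread rate calculation:
R = R0 * wind_factor * slope_factor
= 4.4 * 4.1 * 2.2
= 18.04 * 2.2
= 39.69 m/min

39.69


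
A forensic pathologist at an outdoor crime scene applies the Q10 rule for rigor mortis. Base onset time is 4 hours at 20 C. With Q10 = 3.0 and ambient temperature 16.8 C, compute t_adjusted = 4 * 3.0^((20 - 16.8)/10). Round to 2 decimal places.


Rigor mortis time adjustment:
Exponent = (T_ref - T_actual) / 10 = (20 - 16.8) / 10 = 0.32
Q10 factor = 3.0^0.32 = 1.42128
t_adjusted = 4 * 1.42128 = 5.69 hours

5.69


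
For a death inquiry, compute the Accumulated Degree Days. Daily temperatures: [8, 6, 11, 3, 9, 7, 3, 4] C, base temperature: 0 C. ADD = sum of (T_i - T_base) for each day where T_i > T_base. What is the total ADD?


Computing ADD day by day:
Day 1: max(0, 8 - 0) = 8
Day 2: max(0, 6 - 0) = 6
Day 3: max(0, 11 - 0) = 11
Day 4: max(0, 3 - 0) = 3
Day 5: max(0, 9 - 0) = 9
Day 6: max(0, 7 - 0) = 7
Day 7: max(0, 3 - 0) = 3
Day 8: max(0, 4 - 0) = 4
Total ADD = 51

51


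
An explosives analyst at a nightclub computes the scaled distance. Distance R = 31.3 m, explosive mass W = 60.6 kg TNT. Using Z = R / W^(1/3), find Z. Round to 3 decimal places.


Scaled distance calculation:
W^(1/3) = 60.6^(1/3) = 3.927874
Z = R / W^(1/3) = 31.3 / 3.927874
Z = 7.969 m/kg^(1/3)

7.969


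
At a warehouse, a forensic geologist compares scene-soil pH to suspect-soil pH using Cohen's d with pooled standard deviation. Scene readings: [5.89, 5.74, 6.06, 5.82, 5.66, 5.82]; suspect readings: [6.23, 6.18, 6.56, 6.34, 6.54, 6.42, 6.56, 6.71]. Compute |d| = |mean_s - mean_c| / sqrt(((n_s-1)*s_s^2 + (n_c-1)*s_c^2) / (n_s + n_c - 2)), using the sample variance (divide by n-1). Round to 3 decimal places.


Pooled-variance Cohen's d for soil pH comparison:
Scene mean = 34.99 / 6 = 5.831667
Suspect mean = 51.54 / 8 = 6.4425
Scene sample variance s_s^2 = 0.018737
Suspect sample variance s_c^2 = 0.033393
Pooled variance = ((n_s-1)*s_s^2 + (n_c-1)*s_c^2) / (n_s + n_c - 2) = 0.027286
Pooled SD = sqrt(0.027286) = 0.165185
Mean difference = -0.610833
|d| = |-0.610833| / 0.165185 = 3.698

3.698


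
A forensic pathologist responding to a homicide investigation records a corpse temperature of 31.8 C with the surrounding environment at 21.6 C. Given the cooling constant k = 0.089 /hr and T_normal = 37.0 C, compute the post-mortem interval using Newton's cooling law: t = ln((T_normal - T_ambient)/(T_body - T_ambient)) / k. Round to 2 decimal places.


Using Newton's law of cooling:
t = ln((T_normal - T_ambient) / (T_body - T_ambient)) / k
T_normal - T_ambient = 15.4
T_body - T_ambient = 10.2
Ratio = 1.509804
ln(ratio) = 0.41198
t = 0.41198 / 0.089 = 4.63 hours

4.63


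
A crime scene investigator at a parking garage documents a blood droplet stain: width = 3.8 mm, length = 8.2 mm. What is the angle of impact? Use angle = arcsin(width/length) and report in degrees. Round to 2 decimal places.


Blood spatter impact angle calculation:
width / length = 3.8 / 8.2 = 0.463415
angle = arcsin(0.463415)
angle = 27.61 degrees

27.61


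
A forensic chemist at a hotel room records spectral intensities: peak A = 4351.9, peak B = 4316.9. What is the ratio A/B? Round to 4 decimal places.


Spectral peak ratio:
Peak A = 4351.9 counts
Peak B = 4316.9 counts
Ratio = 4351.9 / 4316.9 = 1.0081

1.0081


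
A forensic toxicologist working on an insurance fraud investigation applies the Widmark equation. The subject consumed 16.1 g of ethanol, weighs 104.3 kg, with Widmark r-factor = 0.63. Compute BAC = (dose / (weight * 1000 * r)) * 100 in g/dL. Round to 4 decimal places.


Applying the Widmark formula:
BAC = (dose_g / (body_wt * 1000 * r)) * 100
Denominator = 104.3 * 1000 * 0.63 = 65709
BAC = (16.1 / 65709) * 100
BAC = 0.0245 g/dL

0.0245


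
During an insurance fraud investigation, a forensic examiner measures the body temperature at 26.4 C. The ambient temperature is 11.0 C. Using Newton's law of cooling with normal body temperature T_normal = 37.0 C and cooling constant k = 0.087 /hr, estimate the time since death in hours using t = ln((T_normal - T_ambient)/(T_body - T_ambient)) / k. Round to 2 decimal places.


Using Newton's law of cooling:
t = ln((T_normal - T_ambient) / (T_body - T_ambient)) / k
T_normal - T_ambient = 26.0
T_body - T_ambient = 15.4
Ratio = 1.688312
ln(ratio) = 0.523729
t = 0.523729 / 0.087 = 6.02 hours

6.02


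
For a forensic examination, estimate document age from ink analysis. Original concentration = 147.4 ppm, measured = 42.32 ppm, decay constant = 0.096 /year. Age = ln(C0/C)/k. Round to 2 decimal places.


Document age estimation:
C0/C = 147.4 / 42.32 = 3.482987
ln(C0/C) = 1.24789
t = 1.24789 / 0.096 = 13.00 years

13.00


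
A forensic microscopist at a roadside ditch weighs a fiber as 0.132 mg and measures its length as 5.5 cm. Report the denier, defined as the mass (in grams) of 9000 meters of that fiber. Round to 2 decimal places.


Denier calculation:
Mass in grams = 0.132 mg / 1000 = 0.000132 g
Length in meters = 5.5 cm / 100 = 0.055 m
Linear density = mass / length = 0.000132 / 0.055 = 0.0024 g/m
Denier = (g/m) * 9000 = 0.0024 * 9000 = 21.60

21.60


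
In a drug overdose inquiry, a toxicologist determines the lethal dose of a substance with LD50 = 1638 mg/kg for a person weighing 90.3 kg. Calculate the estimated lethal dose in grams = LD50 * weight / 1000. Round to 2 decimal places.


Lethal dose calculation:
Lethal dose = LD50 * body_weight / 1000
= 1638 * 90.3 / 1000
= 147911.4 / 1000
= 147.91 g

147.91


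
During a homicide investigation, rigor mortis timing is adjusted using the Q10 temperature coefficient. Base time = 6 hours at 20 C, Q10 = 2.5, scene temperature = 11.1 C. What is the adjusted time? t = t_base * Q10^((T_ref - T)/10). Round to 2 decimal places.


Rigor mortis time adjustment:
Exponent = (T_ref - T_actual) / 10 = (20 - 11.1) / 10 = 0.89
Q10 factor = 2.5^0.89 = 2.2603
t_adjusted = 6 * 2.2603 = 13.56 hours

13.56


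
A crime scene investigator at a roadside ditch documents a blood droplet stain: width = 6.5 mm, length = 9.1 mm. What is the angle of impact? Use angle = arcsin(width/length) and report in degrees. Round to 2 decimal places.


Blood spatter impact angle calculation:
width / length = 6.5 / 9.1 = 0.714286
angle = arcsin(0.714286)
angle = 45.58 degrees

45.58


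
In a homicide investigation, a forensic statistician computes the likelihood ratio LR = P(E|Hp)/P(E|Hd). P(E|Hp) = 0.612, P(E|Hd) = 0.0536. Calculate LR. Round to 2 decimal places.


Likelihood ratio calculation:
LR = P(E|Hp) / P(E|Hd)
LR = 0.612 / 0.0536
LR = 11.42

11.42


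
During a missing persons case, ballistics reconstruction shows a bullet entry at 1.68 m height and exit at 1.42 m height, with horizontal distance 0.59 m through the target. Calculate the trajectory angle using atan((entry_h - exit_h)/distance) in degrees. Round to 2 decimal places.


Bullet trajectory angle:
Height difference = 1.68 - 1.42 = 0.26 m
angle = atan(0.26 / 0.59)
angle = atan(0.440678)
angle = 23.78 degrees

23.78


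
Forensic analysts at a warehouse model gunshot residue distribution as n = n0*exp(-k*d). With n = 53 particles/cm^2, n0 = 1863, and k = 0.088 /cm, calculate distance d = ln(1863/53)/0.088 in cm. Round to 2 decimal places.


GSR distance calculation:
n0/n = 1863 / 53 = 35.150943
ln(n0/n) = 3.559651
d = 3.559651 / 0.088 = 40.45 cm

40.45


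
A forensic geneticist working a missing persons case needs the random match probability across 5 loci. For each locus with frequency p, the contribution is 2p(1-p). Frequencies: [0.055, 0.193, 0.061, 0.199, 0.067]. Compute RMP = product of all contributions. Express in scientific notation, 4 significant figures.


Computing RMP for 5 loci:
Locus 1: 2 * 0.055 * 0.945 = 0.10395
Locus 2: 2 * 0.193 * 0.807 = 0.311502
Locus 3: 2 * 0.061 * 0.939 = 0.114558
Locus 4: 2 * 0.199 * 0.801 = 0.318798
Locus 5: 2 * 0.067 * 0.933 = 0.125022
RMP = 1.478e-04

1.478e-04


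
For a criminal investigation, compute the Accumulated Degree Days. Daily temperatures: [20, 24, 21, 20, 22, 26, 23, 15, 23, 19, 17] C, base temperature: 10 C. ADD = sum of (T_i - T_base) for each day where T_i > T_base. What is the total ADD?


Computing ADD day by day:
Day 1: max(0, 20 - 10) = 10
Day 2: max(0, 24 - 10) = 14
Day 3: max(0, 21 - 10) = 11
Day 4: max(0, 20 - 10) = 10
Day 5: max(0, 22 - 10) = 12
Day 6: max(0, 26 - 10) = 16
Day 7: max(0, 23 - 10) = 13
Day 8: max(0, 15 - 10) = 5
Day 9: max(0, 23 - 10) = 13
Day 10: max(0, 19 - 10) = 9
Day 11: max(0, 17 - 10) = 7
Total ADD = 120

120


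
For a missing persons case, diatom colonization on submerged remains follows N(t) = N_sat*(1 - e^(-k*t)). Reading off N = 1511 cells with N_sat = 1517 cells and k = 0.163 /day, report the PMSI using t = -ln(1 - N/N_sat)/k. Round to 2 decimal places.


PMSI from diatom colonization curve:
N / N_sat = 1511 / 1517 = 0.996045
1 - N/N_sat = 0.003955
ln(1 - N/N_sat) = -5.532775
t = -ln(1 - N/N_sat) / k = -(-5.532775) / 0.163 = 33.94 days

33.94


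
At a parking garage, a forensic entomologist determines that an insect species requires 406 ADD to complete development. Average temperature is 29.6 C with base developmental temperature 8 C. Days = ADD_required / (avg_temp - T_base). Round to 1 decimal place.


Insect development time:
Effective temperature = avg_temp - T_base = 29.6 - 8 = 21.6 C
Days = ADD / effective_temp = 406 / 21.6 = 18.8 days

18.8


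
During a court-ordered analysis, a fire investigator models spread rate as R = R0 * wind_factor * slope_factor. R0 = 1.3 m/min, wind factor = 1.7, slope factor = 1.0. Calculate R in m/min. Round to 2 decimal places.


Fire spread rate calculation:
R = R0 * wind_factor * slope_factor
= 1.3 * 1.7 * 1.0
= 2.21 * 1.0
= 2.21 m/min

2.21


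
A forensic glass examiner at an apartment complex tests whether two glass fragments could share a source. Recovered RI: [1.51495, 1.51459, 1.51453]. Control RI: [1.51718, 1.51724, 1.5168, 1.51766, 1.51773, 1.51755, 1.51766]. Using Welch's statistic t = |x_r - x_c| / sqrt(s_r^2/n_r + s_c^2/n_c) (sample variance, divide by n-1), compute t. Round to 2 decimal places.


Welch's t-criterion for glass RI comparison:
Recovered mean = sum / n_r = 4.54407 / 3 = 1.51469
Control mean = sum / n_c = 10.62182 / 7 = 1.5174029
Recovered sample variance s_r^2 = 5.16e-08
Control sample variance s_c^2 = 1.16757e-07
Welch SE (unpooled) = sqrt(s_r^2/n_r + s_c^2/n_c) = sqrt(1.72e-08 + 1.66796e-08) = sqrt(3.38796e-08) = 0.000184064
|mean_r - mean_c| = 0.00271286
t = 0.00271286 / 0.000184064 = 14.74

14.74


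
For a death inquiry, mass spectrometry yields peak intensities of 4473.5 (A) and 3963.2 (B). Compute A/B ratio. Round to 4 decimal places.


Spectral peak ratio:
Peak A = 4473.5 counts
Peak B = 3963.2 counts
Ratio = 4473.5 / 3963.2 = 1.1288

1.1288


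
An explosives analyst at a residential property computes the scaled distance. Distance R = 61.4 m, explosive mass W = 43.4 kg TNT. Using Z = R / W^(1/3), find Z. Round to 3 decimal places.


Scaled distance calculation:
W^(1/3) = 43.4^(1/3) = 3.514228
Z = R / W^(1/3) = 61.4 / 3.514228
Z = 17.472 m/kg^(1/3)

17.472


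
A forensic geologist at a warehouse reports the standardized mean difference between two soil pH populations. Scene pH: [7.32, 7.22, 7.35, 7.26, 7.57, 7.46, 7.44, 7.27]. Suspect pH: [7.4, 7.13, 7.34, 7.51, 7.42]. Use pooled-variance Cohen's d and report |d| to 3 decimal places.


Pooled-variance Cohen's d for soil pH comparison:
Scene mean = 58.89 / 8 = 7.36125
Suspect mean = 36.8 / 5 = 7.36
Scene sample variance s_s^2 = 0.01427
Suspect sample variance s_c^2 = 0.02025
Pooled variance = ((n_s-1)*s_s^2 + (n_c-1)*s_c^2) / (n_s + n_c - 2) = 0.016444
Pooled SD = sqrt(0.016444) = 0.128234
Mean difference = 0.00125
|d| = |0.00125| / 0.128234 = 0.010

0.010


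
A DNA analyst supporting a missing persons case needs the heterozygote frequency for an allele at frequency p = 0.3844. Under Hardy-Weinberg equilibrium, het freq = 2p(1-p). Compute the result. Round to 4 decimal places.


Hardy-Weinberg heterozygote frequency:
q = 1 - p = 1 - 0.3844 = 0.6156
2pq = 2 * 0.3844 * 0.6156 = 0.4733

0.4733


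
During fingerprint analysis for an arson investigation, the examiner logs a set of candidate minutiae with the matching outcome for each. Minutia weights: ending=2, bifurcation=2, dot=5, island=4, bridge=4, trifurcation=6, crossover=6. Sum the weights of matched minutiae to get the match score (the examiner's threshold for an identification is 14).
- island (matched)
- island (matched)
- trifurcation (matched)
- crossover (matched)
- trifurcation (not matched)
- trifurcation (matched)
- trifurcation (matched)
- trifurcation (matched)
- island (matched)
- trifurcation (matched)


Weighted minutiae match score:
  island: matched, +4 (running total 4)
  island: matched, +4 (running total 8)
  trifurcation: matched, +6 (running total 14)
  crossover: matched, +6 (running total 20)
  trifurcation: not matched, +0
  trifurcation: matched, +6 (running total 26)
  trifurcation: matched, +6 (running total 32)
  trifurcation: matched, +6 (running total 38)
  island: matched, +4 (running total 42)
  trifurcation: matched, +6 (running total 48)
Total score = 48
Threshold = 14; verdict = identification

48


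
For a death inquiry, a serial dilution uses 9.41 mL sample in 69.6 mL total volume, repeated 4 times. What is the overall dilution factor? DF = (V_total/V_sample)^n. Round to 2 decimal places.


Dilution factor calculation:
Single dilution = V_total / V_sample = 69.6 / 9.41 ≈ 7.396387
Number of dilutions = 4
Total DF = (69.6 / 9.41)^4 (full precision, rounded at the end) = 2992.81

2992.81


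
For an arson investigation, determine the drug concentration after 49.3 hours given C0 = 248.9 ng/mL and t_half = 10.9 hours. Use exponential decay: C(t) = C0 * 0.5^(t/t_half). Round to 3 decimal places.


Drug concentration decay:
Number of half-lives = t / t_half = 49.3 / 10.9 = 4.522936
Decay factor = 0.5^4.522936 = 0.04349713
C(t) = 248.9 * 0.04349713 = 10.826 ng/mL

10.826


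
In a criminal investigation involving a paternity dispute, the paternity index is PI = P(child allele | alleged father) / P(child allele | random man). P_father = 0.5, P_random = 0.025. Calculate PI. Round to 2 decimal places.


Paternity Index calculation:
PI = P(allele|father) / P(allele|random)
PI = 0.5 / 0.025
PI = 20.00

20.00


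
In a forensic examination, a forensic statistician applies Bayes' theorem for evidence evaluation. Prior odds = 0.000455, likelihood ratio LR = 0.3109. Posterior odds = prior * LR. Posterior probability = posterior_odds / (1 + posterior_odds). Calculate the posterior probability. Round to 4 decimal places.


Bayesian evidence evaluation:
Posterior odds = prior_odds * LR = 0.000455 * 0.3109 = 0.0001414595
Posterior probability = posterior_odds / (1 + posterior_odds)
= 0.0001414595 / (1 + 0.0001414595)
= 0.0001414595 / 1.0001414595
= 0.0001

0.0001


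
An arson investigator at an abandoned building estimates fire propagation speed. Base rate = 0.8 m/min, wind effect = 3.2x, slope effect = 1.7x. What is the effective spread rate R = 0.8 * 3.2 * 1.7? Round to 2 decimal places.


Fire spread rate calculation:
R = R0 * wind_factor * slope_factor
= 0.8 * 3.2 * 1.7
= 2.56 * 1.7
= 4.35 m/min

4.35


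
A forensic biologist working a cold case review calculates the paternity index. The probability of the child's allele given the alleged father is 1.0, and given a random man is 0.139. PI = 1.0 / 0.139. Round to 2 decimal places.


Paternity Index calculation:
PI = P(allele|father) / P(allele|random)
PI = 1.0 / 0.139
PI = 7.19

7.19


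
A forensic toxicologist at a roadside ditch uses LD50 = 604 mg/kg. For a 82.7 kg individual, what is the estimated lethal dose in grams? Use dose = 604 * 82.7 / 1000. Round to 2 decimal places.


Lethal dose calculation:
Lethal dose = LD50 * body_weight / 1000
= 604 * 82.7 / 1000
= 49950.8 / 1000
= 49.95 g

49.95


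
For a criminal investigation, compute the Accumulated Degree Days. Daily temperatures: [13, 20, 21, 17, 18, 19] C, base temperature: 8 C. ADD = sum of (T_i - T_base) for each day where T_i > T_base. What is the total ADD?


Computing ADD day by day:
Day 1: max(0, 13 - 8) = 5
Day 2: max(0, 20 - 8) = 12
Day 3: max(0, 21 - 8) = 13
Day 4: max(0, 17 - 8) = 9
Day 5: max(0, 18 - 8) = 10
Day 6: max(0, 19 - 8) = 11
Total ADD = 60

60


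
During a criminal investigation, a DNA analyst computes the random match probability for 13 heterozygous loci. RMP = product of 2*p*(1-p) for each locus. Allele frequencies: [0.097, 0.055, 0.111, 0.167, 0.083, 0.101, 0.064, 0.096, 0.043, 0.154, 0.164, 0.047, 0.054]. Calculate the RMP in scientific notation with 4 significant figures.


Computing RMP for 13 loci:
Locus 1: 2 * 0.097 * 0.903 = 0.175182
Locus 2: 2 * 0.055 * 0.945 = 0.10395
Locus 3: 2 * 0.111 * 0.889 = 0.197358
Locus 4: 2 * 0.167 * 0.833 = 0.278222
Locus 5: 2 * 0.083 * 0.917 = 0.152222
Locus 6: 2 * 0.101 * 0.899 = 0.181598
Locus 7: 2 * 0.064 * 0.936 = 0.119808
Locus 8: 2 * 0.096 * 0.904 = 0.173568
Locus 9: 2 * 0.043 * 0.957 = 0.082302
Locus 10: 2 * 0.154 * 0.846 = 0.260568
Locus 11: 2 * 0.164 * 0.836 = 0.274208
Locus 12: 2 * 0.047 * 0.953 = 0.089582
Locus 13: 2 * 0.054 * 0.946 = 0.102168
RMP = 3.094e-11

3.094e-11


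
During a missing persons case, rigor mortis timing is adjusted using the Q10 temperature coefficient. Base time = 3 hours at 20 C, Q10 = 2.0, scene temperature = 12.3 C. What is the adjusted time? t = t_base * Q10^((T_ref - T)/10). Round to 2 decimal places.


Rigor mortis time adjustment:
Exponent = (T_ref - T_actual) / 10 = (20 - 12.3) / 10 = 0.77
Q10 factor = 2.0^0.77 = 1.70527
t_adjusted = 3 * 1.70527 = 5.12 hours

5.12


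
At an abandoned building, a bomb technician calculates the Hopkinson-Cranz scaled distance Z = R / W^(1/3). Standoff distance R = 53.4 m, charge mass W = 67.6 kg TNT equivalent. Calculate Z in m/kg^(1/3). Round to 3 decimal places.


Scaled distance calculation:
W^(1/3) = 67.6^(1/3) = 4.073636
Z = R / W^(1/3) = 53.4 / 4.073636
Z = 13.109 m/kg^(1/3)

13.109


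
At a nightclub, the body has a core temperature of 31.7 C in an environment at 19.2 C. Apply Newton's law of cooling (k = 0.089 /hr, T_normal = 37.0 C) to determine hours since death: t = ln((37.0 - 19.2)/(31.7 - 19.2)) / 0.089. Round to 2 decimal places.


Using Newton's law of cooling:
t = ln((T_normal - T_ambient) / (T_body - T_ambient)) / k
T_normal - T_ambient = 17.8
T_body - T_ambient = 12.5
Ratio = 1.424
ln(ratio) = 0.35347
t = 0.35347 / 0.089 = 3.97 hours

3.97


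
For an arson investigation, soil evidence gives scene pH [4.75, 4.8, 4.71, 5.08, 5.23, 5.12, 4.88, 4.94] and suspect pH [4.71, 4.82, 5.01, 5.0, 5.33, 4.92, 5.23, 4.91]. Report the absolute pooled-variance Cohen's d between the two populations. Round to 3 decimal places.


Pooled-variance Cohen's d for soil pH comparison:
Scene mean = 39.51 / 8 = 4.93875
Suspect mean = 39.93 / 8 = 4.99125
Scene sample variance s_s^2 = 0.03547
Suspect sample variance s_c^2 = 0.041755
Pooled variance = ((n_s-1)*s_s^2 + (n_c-1)*s_c^2) / (n_s + n_c - 2) = 0.038613
Pooled SD = sqrt(0.038613) = 0.196502
Mean difference = -0.0525
|d| = |-0.0525| / 0.196502 = 0.267

0.267


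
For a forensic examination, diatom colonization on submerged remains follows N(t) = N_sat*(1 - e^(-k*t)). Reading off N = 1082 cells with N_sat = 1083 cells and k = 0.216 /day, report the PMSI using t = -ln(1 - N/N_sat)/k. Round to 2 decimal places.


PMSI from diatom colonization curve:
N / N_sat = 1082 / 1083 = 0.999077
1 - N/N_sat = 0.000923
ln(1 - N/N_sat) = -6.987881
t = -ln(1 - N/N_sat) / k = -(-6.987881) / 0.216 = 32.35 days

32.35


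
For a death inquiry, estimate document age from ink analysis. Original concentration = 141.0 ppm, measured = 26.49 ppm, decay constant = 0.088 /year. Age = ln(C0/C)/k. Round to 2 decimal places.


Document age estimation:
C0/C = 141.0 / 26.49 = 5.322763
ln(C0/C) = 1.671993
t = 1.671993 / 0.088 = 19.00 years

19.00


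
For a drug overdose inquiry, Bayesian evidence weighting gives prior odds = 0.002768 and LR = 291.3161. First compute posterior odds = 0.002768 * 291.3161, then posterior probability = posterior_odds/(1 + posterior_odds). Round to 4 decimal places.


Bayesian evidence evaluation:
Posterior odds = prior_odds * LR = 0.002768 * 291.3161 = 0.806363
Posterior probability = posterior_odds / (1 + posterior_odds)
= 0.806363 / (1 + 0.806363)
= 0.806363 / 1.806363
= 0.4464

0.4464


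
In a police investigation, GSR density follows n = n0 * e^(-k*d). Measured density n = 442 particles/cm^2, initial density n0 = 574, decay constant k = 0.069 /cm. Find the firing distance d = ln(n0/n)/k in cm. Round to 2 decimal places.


GSR distance calculation:
n0/n = 574 / 442 = 1.298643
ln(n0/n) = 0.26132
d = 0.26132 / 0.069 = 3.79 cm

3.79


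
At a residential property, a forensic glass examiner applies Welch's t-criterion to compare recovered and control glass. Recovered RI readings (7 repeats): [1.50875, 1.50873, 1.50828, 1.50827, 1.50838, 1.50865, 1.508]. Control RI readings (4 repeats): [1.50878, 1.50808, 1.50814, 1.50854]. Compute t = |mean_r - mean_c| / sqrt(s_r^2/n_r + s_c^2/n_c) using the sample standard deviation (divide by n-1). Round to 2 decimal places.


Welch's t-criterion for glass RI comparison:
Recovered mean = sum / n_r = 10.55906 / 7 = 1.5084371
Control mean = sum / n_c = 6.03354 / 4 = 1.508385
Recovered sample variance s_r^2 = 7.93238e-08
Control sample variance s_c^2 = 1.11033e-07
Welch SE (unpooled) = sqrt(s_r^2/n_r + s_c^2/n_c) = sqrt(1.1332e-08 + 2.77583e-08) = sqrt(3.90903e-08) = 0.000197713
|mean_r - mean_c| = 5.21429e-05
t = 5.21429e-05 / 0.000197713 = 0.26

0.26


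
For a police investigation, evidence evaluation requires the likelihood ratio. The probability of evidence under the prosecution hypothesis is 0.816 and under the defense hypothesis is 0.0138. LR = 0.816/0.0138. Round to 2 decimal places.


Likelihood ratio calculation:
LR = P(E|Hp) / P(E|Hd)
LR = 0.816 / 0.0138
LR = 59.13

59.13


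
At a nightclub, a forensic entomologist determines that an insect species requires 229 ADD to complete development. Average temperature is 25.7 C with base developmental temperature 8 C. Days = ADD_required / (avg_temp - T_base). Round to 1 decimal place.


Insect development time:
Effective temperature = avg_temp - T_base = 25.7 - 8 = 17.7 C
Days = ADD / effective_temp = 229 / 17.7 = 12.9 days

12.9


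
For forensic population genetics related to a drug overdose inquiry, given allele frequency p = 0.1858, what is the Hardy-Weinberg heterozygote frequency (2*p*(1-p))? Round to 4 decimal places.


Hardy-Weinberg heterozygote frequency:
q = 1 - p = 1 - 0.1858 = 0.8142
2pq = 2 * 0.1858 * 0.8142 = 0.3026

0.3026


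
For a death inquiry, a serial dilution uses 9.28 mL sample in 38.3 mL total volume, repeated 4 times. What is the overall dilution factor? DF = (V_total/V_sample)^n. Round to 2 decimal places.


Dilution factor calculation:
Single dilution = V_total / V_sample = 38.3 / 9.28 ≈ 4.127155
Number of dilutions = 4
Total DF = (38.3 / 9.28)^4 (full precision, rounded at the end) = 290.14

290.14


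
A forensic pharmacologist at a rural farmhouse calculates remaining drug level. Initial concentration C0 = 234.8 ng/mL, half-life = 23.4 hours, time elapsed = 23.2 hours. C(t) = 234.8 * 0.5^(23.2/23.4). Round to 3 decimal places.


Drug concentration decay:
Number of half-lives = t / t_half = 23.2 / 23.4 = 0.991453
Decay factor = 0.5^0.991453 = 0.50297096
C(t) = 234.8 * 0.50297096 = 118.098 ng/mL

118.098


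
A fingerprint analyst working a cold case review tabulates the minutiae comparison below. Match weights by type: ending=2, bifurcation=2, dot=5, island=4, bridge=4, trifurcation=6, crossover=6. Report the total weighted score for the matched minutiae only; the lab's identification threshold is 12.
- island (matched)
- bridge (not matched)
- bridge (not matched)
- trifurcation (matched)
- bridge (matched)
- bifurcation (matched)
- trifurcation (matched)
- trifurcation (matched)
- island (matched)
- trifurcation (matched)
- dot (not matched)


Weighted minutiae match score:
  island: matched, +4 (running total 4)
  bridge: not matched, +0
  bridge: not matched, +0
  trifurcation: matched, +6 (running total 10)
  bridge: matched, +4 (running total 14)
  bifurcation: matched, +2 (running total 16)
  trifurcation: matched, +6 (running total 22)
  trifurcation: matched, +6 (running total 28)
  island: matched, +4 (running total 32)
  trifurcation: matched, +6 (running total 38)
  dot: not matched, +0
Total score = 38
Threshold = 12; verdict = identification

38


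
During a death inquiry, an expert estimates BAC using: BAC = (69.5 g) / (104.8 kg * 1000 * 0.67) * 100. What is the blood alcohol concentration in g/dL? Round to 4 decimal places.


Applying the Widmark formula:
BAC = (dose_g / (body_wt * 1000 * r)) * 100
Denominator = 104.8 * 1000 * 0.67 = 70216
BAC = (69.5 / 70216) * 100
BAC = 0.0990 g/dL

0.0990


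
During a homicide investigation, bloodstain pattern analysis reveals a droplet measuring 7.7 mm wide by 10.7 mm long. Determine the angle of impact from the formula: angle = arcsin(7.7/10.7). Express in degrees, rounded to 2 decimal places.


Blood spatter impact angle calculation:
width / length = 7.7 / 10.7 = 0.719626
angle = arcsin(0.719626)
angle = 46.02 degrees

46.02


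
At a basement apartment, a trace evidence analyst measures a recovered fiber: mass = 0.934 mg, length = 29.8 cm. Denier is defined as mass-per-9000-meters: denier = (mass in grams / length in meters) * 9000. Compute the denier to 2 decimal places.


Denier calculation:
Mass in grams = 0.934 mg / 1000 = 0.000934 g
Length in meters = 29.8 cm / 100 = 0.298 m
Linear density = mass / length = 0.000934 / 0.298 = 0.00313423 g/m
Denier = (g/m) * 9000 = 0.00313423 * 9000 = 28.21

28.21


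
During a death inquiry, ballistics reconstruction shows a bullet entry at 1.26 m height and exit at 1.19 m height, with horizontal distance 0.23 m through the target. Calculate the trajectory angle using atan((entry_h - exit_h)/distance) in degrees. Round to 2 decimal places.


Bullet trajectory angle:
Height difference = 1.26 - 1.19 = 0.07 m
angle = atan(0.07 / 0.23)
angle = atan(0.304348)
angle = 16.93 degrees

16.93


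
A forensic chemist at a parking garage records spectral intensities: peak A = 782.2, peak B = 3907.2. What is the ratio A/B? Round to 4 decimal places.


Spectral peak ratio:
Peak A = 782.2 counts
Peak B = 3907.2 counts
Ratio = 782.2 / 3907.2 = 0.2002

0.2002


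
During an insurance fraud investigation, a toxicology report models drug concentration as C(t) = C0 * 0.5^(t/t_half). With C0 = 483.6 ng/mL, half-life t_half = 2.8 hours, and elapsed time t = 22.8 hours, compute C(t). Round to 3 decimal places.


Drug concentration decay:
Number of half-lives = t / t_half = 22.8 / 2.8 = 8.142857
Decay factor = 0.5^8.142857 = 0.00353798
C(t) = 483.6 * 0.00353798 = 1.711 ng/mL

1.711


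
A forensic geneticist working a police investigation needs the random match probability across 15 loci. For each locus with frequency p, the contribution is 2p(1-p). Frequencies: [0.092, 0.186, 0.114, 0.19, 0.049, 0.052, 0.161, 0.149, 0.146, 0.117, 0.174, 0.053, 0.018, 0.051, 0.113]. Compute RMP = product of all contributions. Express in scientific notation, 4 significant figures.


Computing RMP for 15 loci:
Locus 1: 2 * 0.092 * 0.908 = 0.167072
Locus 2: 2 * 0.186 * 0.814 = 0.302808
Locus 3: 2 * 0.114 * 0.886 = 0.202008
Locus 4: 2 * 0.19 * 0.81 = 0.3078
Locus 5: 2 * 0.049 * 0.951 = 0.093198
Locus 6: 2 * 0.052 * 0.948 = 0.098592
Locus 7: 2 * 0.161 * 0.839 = 0.270158
Locus 8: 2 * 0.149 * 0.851 = 0.253598
Locus 9: 2 * 0.146 * 0.854 = 0.249368
Locus 10: 2 * 0.117 * 0.883 = 0.206622
Locus 11: 2 * 0.174 * 0.826 = 0.287448
Locus 12: 2 * 0.053 * 0.947 = 0.100382
Locus 13: 2 * 0.018 * 0.982 = 0.035352
Locus 14: 2 * 0.051 * 0.949 = 0.096798
Locus 15: 2 * 0.113 * 0.887 = 0.200462
RMP = 2.020e-12

2.020e-12


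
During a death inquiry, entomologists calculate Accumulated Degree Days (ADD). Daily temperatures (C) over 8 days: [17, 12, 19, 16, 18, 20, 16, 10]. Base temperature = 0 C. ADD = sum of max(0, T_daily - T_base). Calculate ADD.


Computing ADD day by day:
Day 1: max(0, 17 - 0) = 17
Day 2: max(0, 12 - 0) = 12
Day 3: max(0, 19 - 0) = 19
Day 4: max(0, 16 - 0) = 16
Day 5: max(0, 18 - 0) = 18
Day 6: max(0, 20 - 0) = 20
Day 7: max(0, 16 - 0) = 16
Day 8: max(0, 10 - 0) = 10
Total ADD = 128

128


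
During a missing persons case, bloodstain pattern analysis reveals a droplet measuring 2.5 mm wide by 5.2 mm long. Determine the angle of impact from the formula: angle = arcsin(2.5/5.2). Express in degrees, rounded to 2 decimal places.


Blood spatter impact angle calculation:
width / length = 2.5 / 5.2 = 0.480769
angle = arcsin(0.480769)
angle = 28.74 degrees

28.74


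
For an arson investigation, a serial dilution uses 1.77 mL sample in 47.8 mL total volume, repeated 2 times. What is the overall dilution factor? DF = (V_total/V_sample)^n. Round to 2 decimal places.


Dilution factor calculation:
Single dilution = V_total / V_sample = 47.8 / 1.77 ≈ 27.00565
Number of dilutions = 2
Total DF = (47.8 / 1.77)^2 (full precision, rounded at the end) = 729.31

729.31
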